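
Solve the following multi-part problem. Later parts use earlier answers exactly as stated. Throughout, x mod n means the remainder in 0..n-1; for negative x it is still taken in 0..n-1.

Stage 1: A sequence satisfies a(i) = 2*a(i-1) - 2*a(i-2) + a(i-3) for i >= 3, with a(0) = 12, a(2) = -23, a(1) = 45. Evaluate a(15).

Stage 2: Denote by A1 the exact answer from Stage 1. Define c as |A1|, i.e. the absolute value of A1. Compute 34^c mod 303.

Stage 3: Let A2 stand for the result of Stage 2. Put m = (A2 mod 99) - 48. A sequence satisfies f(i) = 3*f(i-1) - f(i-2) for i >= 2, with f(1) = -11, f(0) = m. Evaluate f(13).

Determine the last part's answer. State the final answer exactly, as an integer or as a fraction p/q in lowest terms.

Stage 1: a(3) = 2*(-23) - 2*(45) + 1*(12) = -124; iterating: a(3)=-124, a(4)=-157, a(5)=-89, a(6)=12, a(7)=45, a(8)=-23, a(9)=-124, a(10)=-157, a(11)=-89, a(12)=12, a(13)=45, a(14)=-23, a(15)=-124; answer -124
Stage 2: A1 = -124; c = 124; squarings mod 303: 34^1=34, 34^2=247, 34^4=106, 34^8=25, 34^16=19, 34^32=58, 34^64=31; 34^124 = 34^4 * 34^8 * 34^16 * 34^32 * 34^64 = 172 (mod 303); answer 172
Stage 3: A2 = 172; m = 25; f(2) = 3*(-11) - 1*(25) = -58; iterating: f(2)=-58, f(3)=-163, f(4)=-431, f(5)=-1130, f(6)=-2959, f(7)=-7747, f(8)=-20282, f(9)=-53099, f(10)=-139015, f(11)=-363946, f(12)=-952823, f(13)=-2494523; answer -2494523

-2494523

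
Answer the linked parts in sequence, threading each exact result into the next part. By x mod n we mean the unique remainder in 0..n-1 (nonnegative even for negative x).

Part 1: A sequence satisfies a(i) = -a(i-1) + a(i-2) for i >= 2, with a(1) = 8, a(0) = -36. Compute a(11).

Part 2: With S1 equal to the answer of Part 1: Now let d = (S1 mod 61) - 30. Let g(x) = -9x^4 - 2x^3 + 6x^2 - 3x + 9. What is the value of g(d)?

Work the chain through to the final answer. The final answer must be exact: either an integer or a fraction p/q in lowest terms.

Part 1: a(2) = -1*(8) + 1*(-36) = -44; iterating: a(2)=-44, a(3)=52, a(4)=-96, a(5)=148, a(6)=-244, a(7)=392, a(8)=-636, a(9)=1028, a(10)=-1664, a(11)=2692; answer 2692
Part 2: S1 = 2692; d = -22; -9*(-22)^4 - 2*(-22)^3 + 6*(-22)^2 - 3*(-22)^1 + 9 = (-2108304) + (21296) + (2904) + (66) + (9) = -2084029; answer -2084029

-2084029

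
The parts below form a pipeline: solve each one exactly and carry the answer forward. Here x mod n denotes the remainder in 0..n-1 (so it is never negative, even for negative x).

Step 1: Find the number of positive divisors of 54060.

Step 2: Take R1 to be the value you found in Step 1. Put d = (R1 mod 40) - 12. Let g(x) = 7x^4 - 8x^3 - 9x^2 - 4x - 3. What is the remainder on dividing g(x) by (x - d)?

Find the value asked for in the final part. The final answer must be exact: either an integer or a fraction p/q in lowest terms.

2173

Step 1: 54060 = 2^2 * 3 * 5 * 17 * 53; number of divisors = (2+1) * (1+1) * (1+1) * (1+1) * (1+1) = 48; answer 48
Step 2: R1 = 48; d = -4; remainder = value at the root: 7*(-4)^4 - 8*(-4)^3 - 9*(-4)^2 - 4*(-4)^1 - 3 = (1792) + (512) + (-144) + (16) + (-3) = 2173; answer 2173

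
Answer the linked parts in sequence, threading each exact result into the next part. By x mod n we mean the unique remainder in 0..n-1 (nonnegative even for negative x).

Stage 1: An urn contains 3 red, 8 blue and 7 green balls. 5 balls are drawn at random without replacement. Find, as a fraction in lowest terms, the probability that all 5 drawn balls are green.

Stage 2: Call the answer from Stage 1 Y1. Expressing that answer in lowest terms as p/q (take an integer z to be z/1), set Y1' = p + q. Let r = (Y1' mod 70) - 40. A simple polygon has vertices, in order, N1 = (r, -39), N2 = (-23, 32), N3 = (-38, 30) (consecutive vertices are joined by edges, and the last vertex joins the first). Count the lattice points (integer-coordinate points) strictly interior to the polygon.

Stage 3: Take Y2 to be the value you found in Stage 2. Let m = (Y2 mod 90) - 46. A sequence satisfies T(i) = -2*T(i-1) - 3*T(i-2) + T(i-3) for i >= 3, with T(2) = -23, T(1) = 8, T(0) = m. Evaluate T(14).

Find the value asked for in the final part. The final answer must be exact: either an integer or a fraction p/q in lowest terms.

-31881

Stage 1: total draws C(18,5) = 8568; favorable C(7,5) = 21; P = 1/408; answer 1/408
Stage 2: Y1 = 1/408; threaded value p + q = 409; r = 19; cross terms: (19*32 - -23*-39)=-289, (-23*30 - -38*32)=526, (-38*-39 - 19*30)=912; twice the area = |1149| = 1149; area = 1149/2; boundary points = 1 + 1 + 3 = 5; strictly interior points = area - boundary/2 + 1 = 573; answer 573
Stage 3: Y2 = 573; m = -13; T(3) = -2*(-23) - 3*(8) + 1*(-13) = 9; iterating: T(3)=9, T(4)=59, T(5)=-168, T(6)=168, T(7)=227, T(8)=-1126, T(9)=1739, T(10)=127, T(11)=-6597, T(12)=14552, T(13)=-9186, T(14)=-31881; answer -31881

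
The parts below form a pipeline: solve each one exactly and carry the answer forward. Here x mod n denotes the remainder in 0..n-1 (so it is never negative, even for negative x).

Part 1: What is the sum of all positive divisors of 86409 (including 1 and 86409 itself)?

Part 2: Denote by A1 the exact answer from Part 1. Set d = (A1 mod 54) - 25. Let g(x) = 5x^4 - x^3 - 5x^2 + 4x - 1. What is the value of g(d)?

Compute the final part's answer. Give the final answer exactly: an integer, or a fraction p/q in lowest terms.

Part 1: 86409 = 3^2 * 9601; sigma = (1 + 3 + 9) * (1 + 9601) = 13 * 9602 = 124826; answer 124826
Part 2: A1 = 124826; d = 7; 5*(7)^4 - 1*(7)^3 - 5*(7)^2 + 4*(7)^1 - 1 = (12005) + (-343) + (-245) + (28) + (-1) = 11444; answer 11444

11444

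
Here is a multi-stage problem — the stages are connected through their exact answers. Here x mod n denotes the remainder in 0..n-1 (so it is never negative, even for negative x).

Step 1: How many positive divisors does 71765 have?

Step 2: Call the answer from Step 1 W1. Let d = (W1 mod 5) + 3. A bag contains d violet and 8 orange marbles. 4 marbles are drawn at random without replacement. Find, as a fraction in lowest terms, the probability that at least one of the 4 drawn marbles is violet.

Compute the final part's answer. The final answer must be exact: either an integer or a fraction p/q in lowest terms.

Step 1: 71765 = 5 * 31 * 463; number of divisors = (1+1) * (1+1) * (1+1) = 8; answer 8
Step 2: W1 = 8; d = 6; total draws C(14,4) = 1001; complement C(8,4) = 70; favorable 1001 - 70 = 931; P = 133/143; answer 133/143

133/143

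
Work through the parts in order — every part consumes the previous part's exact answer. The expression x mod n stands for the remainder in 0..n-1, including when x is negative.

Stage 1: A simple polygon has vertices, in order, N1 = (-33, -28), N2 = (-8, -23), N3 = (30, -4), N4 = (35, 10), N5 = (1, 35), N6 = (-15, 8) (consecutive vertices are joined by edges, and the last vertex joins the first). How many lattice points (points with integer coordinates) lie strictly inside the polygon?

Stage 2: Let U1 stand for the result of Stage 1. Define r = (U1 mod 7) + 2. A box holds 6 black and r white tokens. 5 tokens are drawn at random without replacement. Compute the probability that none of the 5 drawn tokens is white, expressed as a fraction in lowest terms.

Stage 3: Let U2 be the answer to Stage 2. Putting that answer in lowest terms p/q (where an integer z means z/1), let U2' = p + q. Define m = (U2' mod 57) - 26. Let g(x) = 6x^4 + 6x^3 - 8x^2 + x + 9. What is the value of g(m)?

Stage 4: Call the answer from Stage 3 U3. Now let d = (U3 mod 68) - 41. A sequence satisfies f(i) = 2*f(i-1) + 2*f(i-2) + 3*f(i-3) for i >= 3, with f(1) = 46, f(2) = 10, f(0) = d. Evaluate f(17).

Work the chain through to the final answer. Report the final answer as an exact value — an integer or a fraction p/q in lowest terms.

Stage 1: cross terms: (-33*-23 - -8*-28)=535, (-8*-4 - 30*-23)=722, (30*10 - 35*-4)=440, (35*35 - 1*10)=1215, (1*8 - -15*35)=533, (-15*-28 - -33*8)=684; twice the area = |4129| = 4129; area = 4129/2; boundary points = 5 + 19 + 1 + 1 + 1 + 18 = 45; strictly interior points = area - boundary/2 + 1 = 2043; answer 2043
Stage 2: U1 = 2043; r = 8; total draws C(14,5) = 2002; favorable C(6,5) = 6; P = 3/1001; answer 3/1001
Stage 3: U2 = 3/1001; threaded value p + q = 1004; m = 9; 6*(9)^4 + 6*(9)^3 - 8*(9)^2 + 1*(9)^1 + 9 = (39366) + (4374) + (-648) + (9) + (9) = 43110; answer 43110
Stage 4: U3 = 43110; d = 25; f(3) = 2*(10) + 2*(46) + 3*(25) = 187; iterating: f(3)=187, f(4)=532, f(5)=1468, f(6)=4561, f(7)=13654, f(8)=40834, f(9)=122659, f(10)=367948, f(11)=1103716, f(12)=3311305, f(13)=9933886, f(14)=29801530, f(15)=89404747, f(16)=268214212, f(17)=804642508; answer 804642508

804642508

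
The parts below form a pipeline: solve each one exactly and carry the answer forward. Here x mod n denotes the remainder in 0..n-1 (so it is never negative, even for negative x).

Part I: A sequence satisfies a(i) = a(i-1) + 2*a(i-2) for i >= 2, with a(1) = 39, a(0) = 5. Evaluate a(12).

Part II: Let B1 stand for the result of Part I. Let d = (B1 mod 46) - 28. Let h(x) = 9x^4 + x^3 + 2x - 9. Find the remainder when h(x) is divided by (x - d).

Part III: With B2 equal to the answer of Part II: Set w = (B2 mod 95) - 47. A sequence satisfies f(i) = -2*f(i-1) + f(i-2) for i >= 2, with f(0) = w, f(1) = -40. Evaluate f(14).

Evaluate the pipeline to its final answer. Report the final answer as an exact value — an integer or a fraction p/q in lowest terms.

2060145

Part I: a(2) = 1*(39) + 2*(5) = 49; iterating: a(2)=49, a(3)=127, a(4)=225, a(5)=479, a(6)=929, a(7)=1887, a(8)=3745, a(9)=7519, a(10)=15009, a(11)=30047, a(12)=60065; answer 60065
Part II: B1 = 60065; d = 7; remainder = value at the root: 9*(7)^4 + 1*(7)^3 + 2*(7)^1 - 9 = (21609) + (343) + (14) + (-9) = 21957; answer 21957
Part III: B2 = 21957; w = -35; f(2) = -2*(-40) + 1*(-35) = 45; iterating: f(2)=45, f(3)=-130, f(4)=305, f(5)=-740, f(6)=1785, f(7)=-4310, f(8)=10405, f(9)=-25120, f(10)=60645, f(11)=-146410, f(12)=353465, f(13)=-853340, f(14)=2060145; answer 2060145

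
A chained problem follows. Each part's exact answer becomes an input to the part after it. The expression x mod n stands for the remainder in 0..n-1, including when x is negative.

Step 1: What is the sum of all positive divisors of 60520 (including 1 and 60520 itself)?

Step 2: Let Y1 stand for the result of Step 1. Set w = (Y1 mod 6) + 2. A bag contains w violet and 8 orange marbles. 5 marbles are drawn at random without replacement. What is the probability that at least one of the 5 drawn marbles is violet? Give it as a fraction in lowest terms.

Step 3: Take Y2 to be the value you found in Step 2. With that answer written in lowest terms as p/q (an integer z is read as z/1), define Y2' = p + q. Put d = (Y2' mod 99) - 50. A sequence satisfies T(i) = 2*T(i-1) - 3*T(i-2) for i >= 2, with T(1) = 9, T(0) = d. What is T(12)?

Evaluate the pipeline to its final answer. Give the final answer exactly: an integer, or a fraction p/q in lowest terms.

Step 1: 60520 = 2^3 * 5 * 17 * 89; sigma = (1 + 2 + 4 + 8) * (1 + 5) * (1 + 17) * (1 + 89) = 15 * 6 * 18 * 90 = 145800; answer 145800
Step 2: Y1 = 145800; w = 2; total draws C(10,5) = 252; complement C(8,5) = 56; favorable 252 - 56 = 196; P = 7/9; answer 7/9
Step 3: Y2 = 7/9; threaded value p + q = 16; d = -34; T(2) = 2*(9) - 3*(-34) = 120; iterating: T(2)=120, T(3)=213, T(4)=66, T(5)=-507, T(6)=-1212, T(7)=-903, T(8)=1830, T(9)=6369, T(10)=7248, T(11)=-4611, T(12)=-30966; answer -30966

-30966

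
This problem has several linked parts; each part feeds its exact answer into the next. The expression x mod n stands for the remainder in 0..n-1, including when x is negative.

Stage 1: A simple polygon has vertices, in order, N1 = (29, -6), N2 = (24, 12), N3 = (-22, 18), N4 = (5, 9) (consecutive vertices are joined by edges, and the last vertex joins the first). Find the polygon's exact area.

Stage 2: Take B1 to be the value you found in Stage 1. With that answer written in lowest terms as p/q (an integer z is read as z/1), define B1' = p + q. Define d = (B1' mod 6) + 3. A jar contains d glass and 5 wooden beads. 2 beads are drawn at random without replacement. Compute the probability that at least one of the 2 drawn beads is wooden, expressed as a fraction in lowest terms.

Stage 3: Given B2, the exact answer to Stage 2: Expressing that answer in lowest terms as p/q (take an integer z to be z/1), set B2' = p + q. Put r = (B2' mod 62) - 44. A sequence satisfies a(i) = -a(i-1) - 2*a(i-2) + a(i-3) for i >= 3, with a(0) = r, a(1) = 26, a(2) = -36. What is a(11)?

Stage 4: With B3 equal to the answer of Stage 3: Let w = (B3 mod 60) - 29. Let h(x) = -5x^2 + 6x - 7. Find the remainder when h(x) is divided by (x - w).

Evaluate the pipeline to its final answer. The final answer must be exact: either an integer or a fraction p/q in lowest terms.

Stage 1: cross terms: (29*12 - 24*-6)=492, (24*18 - -22*12)=696, (-22*9 - 5*18)=-288, (5*-6 - 29*9)=-291; twice the area = |609| = 609; area = 609/2; answer 609/2
Stage 2: B1 = 609/2; threaded value p + q = 611; d = 8; total draws C(13,2) = 78; complement C(8,2) = 28; favorable 78 - 28 = 50; P = 25/39; answer 25/39
Stage 3: B2 = 25/39; threaded value p + q = 64; r = -42; a(3) = -1*(-36) - 2*(26) + 1*(-42) = -58; iterating: a(3)=-58, a(4)=156, a(5)=-76, a(6)=-294, a(7)=602, a(8)=-90, a(9)=-1408, a(10)=2190, a(11)=536; answer 536
Stage 4: B3 = 536; w = 27; remainder = value at the root: -5*(27)^2 + 6*(27)^1 - 7 = (-3645) + (162) + (-7) = -3490; answer -3490

-3490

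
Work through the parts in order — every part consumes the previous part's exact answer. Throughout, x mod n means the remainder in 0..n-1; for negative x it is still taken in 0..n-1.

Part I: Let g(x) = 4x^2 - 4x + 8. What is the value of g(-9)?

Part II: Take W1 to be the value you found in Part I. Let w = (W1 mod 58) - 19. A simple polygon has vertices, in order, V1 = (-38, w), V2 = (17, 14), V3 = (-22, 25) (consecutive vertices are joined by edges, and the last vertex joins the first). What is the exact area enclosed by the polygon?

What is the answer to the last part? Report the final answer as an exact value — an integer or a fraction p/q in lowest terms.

Part I: 4*(-9)^2 - 4*(-9)^1 + 8 = (324) + (36) + (8) = 368; answer 368
Part II: W1 = 368; w = 1; cross terms: (-38*14 - 17*1)=-549, (17*25 - -22*14)=733, (-22*1 - -38*25)=928; twice the area = |1112| = 1112; area = 556; answer 556

556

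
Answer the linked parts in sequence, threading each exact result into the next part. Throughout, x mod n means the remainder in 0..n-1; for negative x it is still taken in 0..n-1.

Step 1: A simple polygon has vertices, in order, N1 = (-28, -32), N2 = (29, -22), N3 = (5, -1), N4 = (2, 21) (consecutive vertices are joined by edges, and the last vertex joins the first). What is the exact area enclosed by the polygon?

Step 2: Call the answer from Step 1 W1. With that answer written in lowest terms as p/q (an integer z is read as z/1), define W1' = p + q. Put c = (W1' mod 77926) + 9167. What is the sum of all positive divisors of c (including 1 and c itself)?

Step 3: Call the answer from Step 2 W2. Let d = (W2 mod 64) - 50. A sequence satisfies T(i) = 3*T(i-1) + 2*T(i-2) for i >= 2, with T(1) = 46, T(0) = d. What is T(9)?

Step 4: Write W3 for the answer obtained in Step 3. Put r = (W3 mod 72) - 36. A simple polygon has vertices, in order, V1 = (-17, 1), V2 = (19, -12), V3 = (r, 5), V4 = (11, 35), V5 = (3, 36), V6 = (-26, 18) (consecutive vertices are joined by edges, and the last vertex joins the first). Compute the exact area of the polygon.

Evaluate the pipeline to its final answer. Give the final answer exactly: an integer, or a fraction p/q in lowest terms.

Step 1: cross terms: (-28*-22 - 29*-32)=1544, (29*-1 - 5*-22)=81, (5*21 - 2*-1)=107, (2*-32 - -28*21)=524; twice the area = |2256| = 2256; area = 1128; answer 1128
Step 2: W1 = 1128; threaded value p + q = 1129; c = 10296; 10296 = 2^3 * 3^2 * 11 * 13; sigma = (1 + 2 + 4 + 8) * (1 + 3 + 9) * (1 + 11) * (1 + 13) = 15 * 13 * 12 * 14 = 32760; answer 32760
Step 3: W2 = 32760; d = 6; T(2) = 3*(46) + 2*(6) = 150; iterating: T(2)=150, T(3)=542, T(4)=1926, T(5)=6862, T(6)=24438, T(7)=87038, T(8)=309990, T(9)=1104046; answer 1104046
Step 4: W3 = 1104046; r = 34; cross terms: (-17*-12 - 19*1)=185, (19*5 - 34*-12)=503, (34*35 - 11*5)=1135, (11*36 - 3*35)=291, (3*18 - -26*36)=990, (-26*1 - -17*18)=280; twice the area = |3384| = 3384; area = 1692; answer 1692

1692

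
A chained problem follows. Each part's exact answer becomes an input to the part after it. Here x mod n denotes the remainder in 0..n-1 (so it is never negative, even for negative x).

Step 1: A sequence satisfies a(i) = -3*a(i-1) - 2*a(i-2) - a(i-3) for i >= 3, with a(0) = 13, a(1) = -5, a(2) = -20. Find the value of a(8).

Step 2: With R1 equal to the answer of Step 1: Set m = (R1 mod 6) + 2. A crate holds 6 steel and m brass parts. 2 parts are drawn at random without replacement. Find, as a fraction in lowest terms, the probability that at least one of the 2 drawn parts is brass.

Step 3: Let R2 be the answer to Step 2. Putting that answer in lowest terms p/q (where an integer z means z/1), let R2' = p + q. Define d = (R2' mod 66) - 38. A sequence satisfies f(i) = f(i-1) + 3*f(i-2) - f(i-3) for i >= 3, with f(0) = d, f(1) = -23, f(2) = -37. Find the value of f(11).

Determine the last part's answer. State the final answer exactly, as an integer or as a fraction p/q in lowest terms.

-40927

Step 1: a(3) = -3*(-20) - 2*(-5) - 1*(13) = 57; iterating: a(3)=57, a(4)=-126, a(5)=284, a(6)=-657, a(7)=1529, a(8)=-3557; answer -3557
Step 2: R1 = -3557; m = 3; total draws C(9,2) = 36; complement C(6,2) = 15; favorable 36 - 15 = 21; P = 7/12; answer 7/12
Step 3: R2 = 7/12; threaded value p + q = 19; d = -19; f(3) = 1*(-37) + 3*(-23) - 1*(-19) = -87; iterating: f(3)=-87, f(4)=-175, f(5)=-399, f(6)=-837, f(7)=-1859, f(8)=-3971, f(9)=-8711, f(10)=-18765, f(11)=-40927; answer -40927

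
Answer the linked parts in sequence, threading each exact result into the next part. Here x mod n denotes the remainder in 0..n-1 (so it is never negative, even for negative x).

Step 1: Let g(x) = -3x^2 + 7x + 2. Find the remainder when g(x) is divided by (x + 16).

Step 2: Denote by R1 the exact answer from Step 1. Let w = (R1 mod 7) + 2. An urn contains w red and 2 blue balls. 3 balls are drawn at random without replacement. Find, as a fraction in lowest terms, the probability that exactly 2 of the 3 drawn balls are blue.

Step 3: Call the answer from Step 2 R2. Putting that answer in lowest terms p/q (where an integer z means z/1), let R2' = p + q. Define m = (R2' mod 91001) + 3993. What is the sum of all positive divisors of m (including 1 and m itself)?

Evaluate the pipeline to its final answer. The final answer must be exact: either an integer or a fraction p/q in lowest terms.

7560

Step 1: remainder = value at the root: -3*(-16)^2 + 7*(-16)^1 + 2 = (-768) + (-112) + (2) = -878; answer -878
Step 2: R1 = -878; w = 6; total draws C(8,3) = 56; favorable C(2,2)*C(6,1) = 6; P = 3/28; answer 3/28
Step 3: R2 = 3/28; threaded value p + q = 31; m = 4024; 4024 = 2^3 * 503; sigma = (1 + 2 + 4 + 8) * (1 + 503) = 15 * 504 = 7560; answer 7560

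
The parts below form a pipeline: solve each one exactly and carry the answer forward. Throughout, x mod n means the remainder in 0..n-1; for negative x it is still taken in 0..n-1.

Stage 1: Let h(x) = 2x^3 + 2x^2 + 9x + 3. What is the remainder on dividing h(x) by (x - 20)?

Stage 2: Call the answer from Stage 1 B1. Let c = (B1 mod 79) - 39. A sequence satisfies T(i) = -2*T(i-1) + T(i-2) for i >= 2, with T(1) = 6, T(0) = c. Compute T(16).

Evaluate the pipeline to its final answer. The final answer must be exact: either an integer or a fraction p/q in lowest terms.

4585958

Stage 1: remainder = value at the root: 2*(20)^3 + 2*(20)^2 + 9*(20)^1 + 3 = (16000) + (800) + (180) + (3) = 16983; answer 16983
Stage 2: B1 = 16983; c = 38; T(2) = -2*(6) + 1*(38) = 26; iterating: T(2)=26, T(3)=-46, T(4)=118, T(5)=-282, T(6)=682, T(7)=-1646, T(8)=3974, T(9)=-9594, T(10)=23162, T(11)=-55918, T(12)=134998, T(13)=-325914, T(14)=786826, T(15)=-1899566, T(16)=4585958; answer 4585958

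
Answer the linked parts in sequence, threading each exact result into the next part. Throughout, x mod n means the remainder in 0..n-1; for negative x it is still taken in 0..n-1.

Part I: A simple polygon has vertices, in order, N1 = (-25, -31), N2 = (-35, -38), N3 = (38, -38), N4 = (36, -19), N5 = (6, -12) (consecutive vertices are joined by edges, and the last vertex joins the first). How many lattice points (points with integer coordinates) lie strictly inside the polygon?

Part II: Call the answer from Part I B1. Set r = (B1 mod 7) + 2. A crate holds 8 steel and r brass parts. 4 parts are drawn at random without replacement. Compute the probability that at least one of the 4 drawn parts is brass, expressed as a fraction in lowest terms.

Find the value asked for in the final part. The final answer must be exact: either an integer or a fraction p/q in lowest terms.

25/26

Part I: cross terms: (-25*-38 - -35*-31)=-135, (-35*-38 - 38*-38)=2774, (38*-19 - 36*-38)=646, (36*-12 - 6*-19)=-318, (6*-31 - -25*-12)=-486; twice the area = |2481| = 2481; area = 2481/2; boundary points = 1 + 73 + 1 + 1 + 1 = 77; strictly interior points = area - boundary/2 + 1 = 1203; answer 1203
Part II: B1 = 1203; r = 8; total draws C(16,4) = 1820; complement C(8,4) = 70; favorable 1820 - 70 = 1750; P = 25/26; answer 25/26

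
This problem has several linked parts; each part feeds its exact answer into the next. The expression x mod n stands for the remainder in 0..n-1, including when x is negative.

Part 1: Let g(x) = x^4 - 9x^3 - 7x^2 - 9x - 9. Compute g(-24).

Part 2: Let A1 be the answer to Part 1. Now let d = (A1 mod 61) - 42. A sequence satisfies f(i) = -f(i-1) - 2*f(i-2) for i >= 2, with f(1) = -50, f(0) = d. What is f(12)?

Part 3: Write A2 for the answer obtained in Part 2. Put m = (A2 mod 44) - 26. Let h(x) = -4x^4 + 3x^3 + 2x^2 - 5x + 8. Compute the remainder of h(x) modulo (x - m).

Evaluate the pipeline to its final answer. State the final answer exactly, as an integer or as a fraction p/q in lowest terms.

-812

Part 1: 1*(-24)^4 - 9*(-24)^3 - 7*(-24)^2 - 9*(-24)^1 - 9 = (331776) + (124416) + (-4032) + (216) + (-9) = 452367; answer 452367
Part 2: A1 = 452367; d = 10; f(2) = -1*(-50) - 2*(10) = 30; iterating: f(2)=30, f(3)=70, f(4)=-130, f(5)=-10, f(6)=270, f(7)=-250, f(8)=-290, f(9)=790, f(10)=-210, f(11)=-1370, f(12)=1790; answer 1790
Part 3: A2 = 1790; m = 4; remainder = value at the root: -4*(4)^4 + 3*(4)^3 + 2*(4)^2 - 5*(4)^1 + 8 = (-1024) + (192) + (32) + (-20) + (8) = -812; answer -812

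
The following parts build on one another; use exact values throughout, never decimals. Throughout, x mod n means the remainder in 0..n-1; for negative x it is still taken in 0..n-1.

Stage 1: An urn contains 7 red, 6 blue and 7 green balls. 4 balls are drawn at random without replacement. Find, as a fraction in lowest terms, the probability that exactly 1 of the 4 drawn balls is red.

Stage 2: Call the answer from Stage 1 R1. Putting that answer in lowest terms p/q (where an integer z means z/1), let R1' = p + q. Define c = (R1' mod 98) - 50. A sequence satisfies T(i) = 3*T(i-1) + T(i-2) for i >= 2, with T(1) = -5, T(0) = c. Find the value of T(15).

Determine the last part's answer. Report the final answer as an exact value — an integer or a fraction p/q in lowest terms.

Stage 1: total draws C(20,4) = 4845; favorable C(7,1)*C(13,3) = 2002; P = 2002/4845; answer 2002/4845
Stage 2: R1 = 2002/4845; threaded value p + q = 6847; c = 35; T(2) = 3*(-5) + 1*(35) = 20; iterating: T(2)=20, T(3)=55, T(4)=185, T(5)=610, T(6)=2015, T(7)=6655, T(8)=21980, T(9)=72595, T(10)=239765, T(11)=791890, T(12)=2615435, T(13)=8638195, T(14)=28530020, T(15)=94228255; answer 94228255

94228255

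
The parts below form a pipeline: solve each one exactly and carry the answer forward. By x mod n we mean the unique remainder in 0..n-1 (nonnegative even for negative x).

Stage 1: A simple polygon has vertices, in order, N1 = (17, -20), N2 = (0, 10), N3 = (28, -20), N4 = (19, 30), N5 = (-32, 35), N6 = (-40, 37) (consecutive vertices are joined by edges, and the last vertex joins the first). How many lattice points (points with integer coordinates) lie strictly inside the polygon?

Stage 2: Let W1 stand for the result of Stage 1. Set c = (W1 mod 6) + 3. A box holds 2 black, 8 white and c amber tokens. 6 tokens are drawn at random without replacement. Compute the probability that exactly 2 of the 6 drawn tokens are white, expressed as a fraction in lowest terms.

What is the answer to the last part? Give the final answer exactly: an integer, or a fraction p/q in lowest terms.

35/429

Stage 1: cross terms: (17*10 - 0*-20)=170, (0*-20 - 28*10)=-280, (28*30 - 19*-20)=1220, (19*35 - -32*30)=1625, (-32*37 - -40*35)=216, (-40*-20 - 17*37)=171; twice the area = |3122| = 3122; area = 1561; boundary points = 1 + 2 + 1 + 1 + 2 + 57 = 64; strictly interior points = area - boundary/2 + 1 = 1530; answer 1530
Stage 2: W1 = 1530; c = 3; total draws C(13,6) = 1716; favorable C(8,2)*C(5,4) = 140; P = 35/429; answer 35/429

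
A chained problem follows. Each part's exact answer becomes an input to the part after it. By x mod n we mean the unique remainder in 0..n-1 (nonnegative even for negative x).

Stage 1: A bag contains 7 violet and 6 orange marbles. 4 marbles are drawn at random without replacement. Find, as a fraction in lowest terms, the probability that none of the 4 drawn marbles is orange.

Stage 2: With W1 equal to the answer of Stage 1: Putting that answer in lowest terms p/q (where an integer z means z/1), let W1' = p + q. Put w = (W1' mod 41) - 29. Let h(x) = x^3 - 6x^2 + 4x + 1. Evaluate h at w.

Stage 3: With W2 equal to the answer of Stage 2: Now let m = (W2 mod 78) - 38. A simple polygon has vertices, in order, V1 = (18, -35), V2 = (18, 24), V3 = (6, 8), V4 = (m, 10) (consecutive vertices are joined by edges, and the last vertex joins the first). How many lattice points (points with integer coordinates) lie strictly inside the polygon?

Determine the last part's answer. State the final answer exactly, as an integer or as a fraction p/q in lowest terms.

Stage 1: total draws C(13,4) = 715; favorable C(7,4) = 35; P = 7/143; answer 7/143
Stage 2: W1 = 7/143; threaded value p + q = 150; w = -2; 1*(-2)^3 - 6*(-2)^2 + 4*(-2)^1 + 1 = (-8) + (-24) + (-8) + (1) = -39; answer -39
Stage 3: W2 = -39; m = 1; cross terms: (18*24 - 18*-35)=1062, (18*8 - 6*24)=0, (6*10 - 1*8)=52, (1*-35 - 18*10)=-215; twice the area = |899| = 899; area = 899/2; boundary points = 59 + 4 + 1 + 1 = 65; strictly interior points = area - boundary/2 + 1 = 418; answer 418

418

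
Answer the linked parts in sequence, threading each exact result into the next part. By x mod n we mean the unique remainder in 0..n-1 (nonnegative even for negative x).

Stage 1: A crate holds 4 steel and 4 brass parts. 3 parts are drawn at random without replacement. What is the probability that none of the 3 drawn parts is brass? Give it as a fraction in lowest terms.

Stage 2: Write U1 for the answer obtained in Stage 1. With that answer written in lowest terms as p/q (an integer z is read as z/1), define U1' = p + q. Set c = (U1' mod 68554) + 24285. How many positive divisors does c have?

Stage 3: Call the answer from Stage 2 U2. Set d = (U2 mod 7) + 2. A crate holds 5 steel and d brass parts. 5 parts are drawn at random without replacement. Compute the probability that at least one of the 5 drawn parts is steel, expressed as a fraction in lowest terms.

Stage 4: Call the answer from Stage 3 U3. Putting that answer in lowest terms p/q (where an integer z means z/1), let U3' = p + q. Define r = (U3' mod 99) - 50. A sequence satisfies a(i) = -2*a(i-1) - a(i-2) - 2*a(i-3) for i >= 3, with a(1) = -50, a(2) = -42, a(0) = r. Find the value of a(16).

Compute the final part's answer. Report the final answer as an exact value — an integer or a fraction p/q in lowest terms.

-865086

Stage 1: total draws C(8,3) = 56; favorable C(4,3) = 4; P = 1/14; answer 1/14
Stage 2: U1 = 1/14; threaded value p + q = 15; c = 24300; 24300 = 2^2 * 3^5 * 5^2; number of divisors = (2+1) * (5+1) * (2+1) = 54; answer 54
Stage 3: U2 = 54; d = 7; total draws C(12,5) = 792; complement C(7,5) = 21; favorable 792 - 21 = 771; P = 257/264; answer 257/264
Stage 4: U3 = 257/264; threaded value p + q = 521; r = -24; a(3) = -2*(-42) - 1*(-50) - 2*(-24) = 182; iterating: a(3)=182, a(4)=-222, a(5)=346, a(6)=-834, a(7)=1766, a(8)=-3390, a(9)=6682, a(10)=-13506, a(11)=27110, a(12)=-54078, a(13)=108058, a(14)=-216258, a(15)=432614, a(16)=-865086; answer -865086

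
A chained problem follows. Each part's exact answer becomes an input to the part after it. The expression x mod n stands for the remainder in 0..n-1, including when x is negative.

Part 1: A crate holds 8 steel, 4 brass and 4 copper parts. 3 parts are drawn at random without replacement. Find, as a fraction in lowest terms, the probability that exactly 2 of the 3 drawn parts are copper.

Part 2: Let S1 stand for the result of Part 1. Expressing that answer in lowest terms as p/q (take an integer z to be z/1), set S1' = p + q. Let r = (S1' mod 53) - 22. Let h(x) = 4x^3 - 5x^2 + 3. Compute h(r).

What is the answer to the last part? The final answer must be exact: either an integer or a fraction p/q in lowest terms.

Part 1: total draws C(16,3) = 560; favorable C(4,2)*C(12,1) = 72; P = 9/70; answer 9/70
Part 2: S1 = 9/70; threaded value p + q = 79; r = 4; 4*(4)^3 - 5*(4)^2 + 3 = (256) + (-80) + (3) = 179; answer 179

179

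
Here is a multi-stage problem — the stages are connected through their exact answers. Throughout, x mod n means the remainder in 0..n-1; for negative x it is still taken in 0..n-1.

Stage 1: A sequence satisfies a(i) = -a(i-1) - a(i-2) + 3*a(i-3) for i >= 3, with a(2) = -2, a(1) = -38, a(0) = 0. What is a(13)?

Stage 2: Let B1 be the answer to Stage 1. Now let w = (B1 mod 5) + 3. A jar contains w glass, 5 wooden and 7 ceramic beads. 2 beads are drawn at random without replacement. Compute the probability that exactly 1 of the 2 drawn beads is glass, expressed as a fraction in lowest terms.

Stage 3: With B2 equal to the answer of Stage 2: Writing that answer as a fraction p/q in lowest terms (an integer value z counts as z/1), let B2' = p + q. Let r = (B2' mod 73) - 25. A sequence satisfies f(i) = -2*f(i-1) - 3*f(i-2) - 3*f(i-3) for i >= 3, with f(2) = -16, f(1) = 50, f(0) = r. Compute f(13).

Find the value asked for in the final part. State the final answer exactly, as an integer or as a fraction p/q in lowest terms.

Stage 1: a(3) = -1*(-2) - 1*(-38) + 3*(0) = 40; iterating: a(3)=40, a(4)=-152, a(5)=106, a(6)=166, a(7)=-728, a(8)=880, a(9)=346, a(10)=-3410, a(11)=5704, a(12)=-1256, a(13)=-14678; answer -14678
Stage 2: B1 = -14678; w = 5; total draws C(17,2) = 136; favorable C(5,1)*C(12,1) = 60; P = 15/34; answer 15/34
Stage 3: B2 = 15/34; threaded value p + q = 49; r = 24; f(3) = -2*(-16) - 3*(50) - 3*(24) = -190; iterating: f(3)=-190, f(4)=278, f(5)=62, f(6)=-388, f(7)=-244, f(8)=1466, f(9)=-1036, f(10)=-1594, f(11)=1898, f(12)=4094, f(13)=-9100; answer -9100

-9100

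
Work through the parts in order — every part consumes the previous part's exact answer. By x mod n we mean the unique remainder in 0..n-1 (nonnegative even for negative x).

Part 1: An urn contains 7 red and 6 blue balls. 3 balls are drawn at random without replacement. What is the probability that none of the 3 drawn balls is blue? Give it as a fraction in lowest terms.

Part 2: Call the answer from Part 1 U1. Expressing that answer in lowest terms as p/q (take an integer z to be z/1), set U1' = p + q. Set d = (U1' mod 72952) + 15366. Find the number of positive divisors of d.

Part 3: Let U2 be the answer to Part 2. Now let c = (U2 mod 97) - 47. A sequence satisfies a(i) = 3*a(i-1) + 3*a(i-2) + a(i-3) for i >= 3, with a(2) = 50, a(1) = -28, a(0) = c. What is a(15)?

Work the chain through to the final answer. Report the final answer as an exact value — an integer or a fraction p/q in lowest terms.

Part 1: total draws C(13,3) = 286; favorable C(7,3) = 35; P = 35/286; answer 35/286
Part 2: U1 = 35/286; threaded value p + q = 321; d = 15687; 15687 = 3^3 * 7 * 83; number of divisors = (3+1) * (1+1) * (1+1) = 16; answer 16
Part 3: U2 = 16; c = -31; a(3) = 3*(50) + 3*(-28) + 1*(-31) = 35; iterating: a(3)=35, a(4)=227, a(5)=836, a(6)=3224, a(7)=12407, a(8)=47729, a(9)=183632, a(10)=706490, a(11)=2718095, a(12)=10457387, a(13)=40232936, a(14)=154789064, a(15)=595523387; answer 595523387

595523387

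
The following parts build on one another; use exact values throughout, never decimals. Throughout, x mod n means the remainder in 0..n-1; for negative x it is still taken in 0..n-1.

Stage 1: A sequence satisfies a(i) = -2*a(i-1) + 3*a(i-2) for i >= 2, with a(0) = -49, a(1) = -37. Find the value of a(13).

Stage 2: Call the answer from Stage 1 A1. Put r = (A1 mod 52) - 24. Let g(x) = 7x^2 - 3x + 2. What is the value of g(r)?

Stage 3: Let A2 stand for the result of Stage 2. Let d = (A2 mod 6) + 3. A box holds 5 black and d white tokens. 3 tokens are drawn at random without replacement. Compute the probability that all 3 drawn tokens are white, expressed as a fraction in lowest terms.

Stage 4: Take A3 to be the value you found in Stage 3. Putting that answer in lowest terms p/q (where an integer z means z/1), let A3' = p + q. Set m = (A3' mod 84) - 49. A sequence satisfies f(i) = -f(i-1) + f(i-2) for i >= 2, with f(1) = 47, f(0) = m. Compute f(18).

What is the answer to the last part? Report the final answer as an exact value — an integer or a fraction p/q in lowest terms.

Stage 1: a(2) = -2*(-37) + 3*(-49) = -73; iterating: a(2)=-73, a(3)=35, a(4)=-289, a(5)=683, a(6)=-2233, a(7)=6515, a(8)=-19729, a(9)=59003, a(10)=-177193, a(11)=531395, a(12)=-1594369, a(13)=4782923; answer 4782923
Stage 2: A1 = 4782923; r = -9; 7*(-9)^2 - 3*(-9)^1 + 2 = (567) + (27) + (2) = 596; answer 596
Stage 3: A2 = 596; d = 5; total draws C(10,3) = 120; favorable C(5,3) = 10; P = 1/12; answer 1/12
Stage 4: A3 = 1/12; threaded value p + q = 13; m = -36; f(2) = -1*(47) + 1*(-36) = -83; iterating: f(2)=-83, f(3)=130, f(4)=-213, f(5)=343, f(6)=-556, f(7)=899, f(8)=-1455, f(9)=2354, f(10)=-3809, f(11)=6163, f(12)=-9972, f(13)=16135, f(14)=-26107, f(15)=42242, f(16)=-68349, f(17)=110591, f(18)=-178940; answer -178940

-178940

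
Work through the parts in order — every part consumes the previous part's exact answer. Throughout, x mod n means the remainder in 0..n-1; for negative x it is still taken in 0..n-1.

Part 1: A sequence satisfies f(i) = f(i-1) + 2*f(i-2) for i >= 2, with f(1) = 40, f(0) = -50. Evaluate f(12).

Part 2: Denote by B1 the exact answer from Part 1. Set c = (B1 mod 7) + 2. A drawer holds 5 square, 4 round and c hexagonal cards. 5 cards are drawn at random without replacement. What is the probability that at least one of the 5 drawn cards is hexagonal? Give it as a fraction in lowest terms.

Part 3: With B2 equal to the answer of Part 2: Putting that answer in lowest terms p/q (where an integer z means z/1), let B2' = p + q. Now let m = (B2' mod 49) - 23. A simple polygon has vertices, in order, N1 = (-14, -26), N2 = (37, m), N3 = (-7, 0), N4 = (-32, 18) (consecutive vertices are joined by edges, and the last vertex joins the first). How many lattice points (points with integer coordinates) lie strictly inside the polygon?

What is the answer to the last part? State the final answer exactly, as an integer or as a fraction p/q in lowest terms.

Part 1: f(2) = 1*(40) + 2*(-50) = -60; iterating: f(2)=-60, f(3)=20, f(4)=-100, f(5)=-60, f(6)=-260, f(7)=-380, f(8)=-900, f(9)=-1660, f(10)=-3460, f(11)=-6780, f(12)=-13700; answer -13700
Part 2: B1 = -13700; c = 8; total draws C(17,5) = 6188; complement C(9,5) = 126; favorable 6188 - 126 = 6062; P = 433/442; answer 433/442
Part 3: B2 = 433/442; threaded value p + q = 875; m = 19; cross terms: (-14*19 - 37*-26)=696, (37*0 - -7*19)=133, (-7*18 - -32*0)=-126, (-32*-26 - -14*18)=1084; twice the area = |1787| = 1787; area = 1787/2; boundary points = 3 + 1 + 1 + 2 = 7; strictly interior points = area - boundary/2 + 1 = 891; answer 891

891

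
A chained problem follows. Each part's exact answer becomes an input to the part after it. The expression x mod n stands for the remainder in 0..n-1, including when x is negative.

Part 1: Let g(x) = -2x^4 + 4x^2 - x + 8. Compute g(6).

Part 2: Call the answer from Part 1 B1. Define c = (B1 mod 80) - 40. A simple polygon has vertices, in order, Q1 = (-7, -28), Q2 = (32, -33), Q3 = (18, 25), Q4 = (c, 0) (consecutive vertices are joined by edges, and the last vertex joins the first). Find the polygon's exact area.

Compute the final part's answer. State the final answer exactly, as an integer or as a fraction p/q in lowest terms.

Part 1: -2*(6)^4 + 4*(6)^2 - 1*(6)^1 + 8 = (-2592) + (144) + (-6) + (8) = -2446; answer -2446
Part 2: B1 = -2446; c = -6; cross terms: (-7*-33 - 32*-28)=1127, (32*25 - 18*-33)=1394, (18*0 - -6*25)=150, (-6*-28 - -7*0)=168; twice the area = |2839| = 2839; area = 2839/2; answer 2839/2

2839/2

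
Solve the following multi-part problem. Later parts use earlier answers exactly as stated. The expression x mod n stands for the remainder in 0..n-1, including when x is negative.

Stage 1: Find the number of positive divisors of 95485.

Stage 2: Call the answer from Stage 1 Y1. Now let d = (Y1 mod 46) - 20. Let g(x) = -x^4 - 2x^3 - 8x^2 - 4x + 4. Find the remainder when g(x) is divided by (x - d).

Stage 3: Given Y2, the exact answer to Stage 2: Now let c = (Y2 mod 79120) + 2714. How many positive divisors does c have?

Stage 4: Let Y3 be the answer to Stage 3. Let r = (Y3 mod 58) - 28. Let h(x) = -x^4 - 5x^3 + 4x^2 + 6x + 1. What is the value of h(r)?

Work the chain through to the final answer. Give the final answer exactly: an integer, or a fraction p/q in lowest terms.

-118519

Stage 1: 95485 = 5 * 13^2 * 113; number of divisors = (1+1) * (2+1) * (1+1) = 12; answer 12
Stage 2: Y1 = 12; d = -8; remainder = value at the root: -1*(-8)^4 - 2*(-8)^3 - 8*(-8)^2 - 4*(-8)^1 + 4 = (-4096) + (1024) + (-512) + (32) + (4) = -3548; answer -3548
Stage 3: Y2 = -3548; c = 78286; 78286 = 2 * 13 * 3011; number of divisors = (1+1) * (1+1) * (1+1) = 8; answer 8
Stage 4: Y3 = 8; r = -20; -1*(-20)^4 - 5*(-20)^3 + 4*(-20)^2 + 6*(-20)^1 + 1 = (-160000) + (40000) + (1600) + (-120) + (1) = -118519; answer -118519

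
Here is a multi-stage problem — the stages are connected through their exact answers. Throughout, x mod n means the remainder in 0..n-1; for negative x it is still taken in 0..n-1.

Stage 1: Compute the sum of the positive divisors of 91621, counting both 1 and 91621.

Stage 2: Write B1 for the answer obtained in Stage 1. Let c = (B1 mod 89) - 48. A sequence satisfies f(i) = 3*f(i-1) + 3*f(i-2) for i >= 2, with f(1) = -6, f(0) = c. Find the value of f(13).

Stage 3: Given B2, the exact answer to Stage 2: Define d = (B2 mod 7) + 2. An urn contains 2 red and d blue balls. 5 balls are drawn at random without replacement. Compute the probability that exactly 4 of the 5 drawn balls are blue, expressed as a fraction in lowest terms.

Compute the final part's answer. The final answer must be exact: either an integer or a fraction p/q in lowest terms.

5/9

Stage 1: 91621 is prime, so its only divisors are 1 and 91621; sigma = 1 + 91621 = 91622; answer 91622
Stage 2: B1 = 91622; c = -7; f(2) = 3*(-6) + 3*(-7) = -39; iterating: f(2)=-39, f(3)=-135, f(4)=-522, f(5)=-1971, f(6)=-7479, f(7)=-28350, f(8)=-107487, f(9)=-407511, f(10)=-1544994, f(11)=-5857515, f(12)=-22207527, f(13)=-84195126; answer -84195126
Stage 3: B2 = -84195126; d = 8; total draws C(10,5) = 252; favorable C(8,4)*C(2,1) = 140; P = 5/9; answer 5/9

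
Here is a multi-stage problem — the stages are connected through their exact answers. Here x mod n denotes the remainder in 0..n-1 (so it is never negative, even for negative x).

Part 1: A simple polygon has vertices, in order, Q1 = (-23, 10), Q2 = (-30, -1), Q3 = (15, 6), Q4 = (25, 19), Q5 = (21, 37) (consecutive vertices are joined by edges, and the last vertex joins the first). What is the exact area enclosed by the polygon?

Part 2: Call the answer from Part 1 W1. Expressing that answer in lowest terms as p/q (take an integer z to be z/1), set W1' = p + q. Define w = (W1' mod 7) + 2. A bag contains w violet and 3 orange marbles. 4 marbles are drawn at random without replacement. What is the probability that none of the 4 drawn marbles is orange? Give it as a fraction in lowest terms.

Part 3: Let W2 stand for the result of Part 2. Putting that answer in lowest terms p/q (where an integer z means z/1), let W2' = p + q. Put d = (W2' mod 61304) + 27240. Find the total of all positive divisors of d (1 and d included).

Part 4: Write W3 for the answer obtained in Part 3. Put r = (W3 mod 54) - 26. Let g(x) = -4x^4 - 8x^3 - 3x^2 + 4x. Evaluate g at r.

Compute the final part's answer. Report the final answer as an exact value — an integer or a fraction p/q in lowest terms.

-12512

Part 1: cross terms: (-23*-1 - -30*10)=323, (-30*6 - 15*-1)=-165, (15*19 - 25*6)=135, (25*37 - 21*19)=526, (21*10 - -23*37)=1061; twice the area = |1880| = 1880; area = 940; answer 940
Part 2: W1 = 940; threaded value p + q = 941; w = 5; total draws C(8,4) = 70; favorable C(5,4) = 5; P = 1/14; answer 1/14
Part 3: W2 = 1/14; threaded value p + q = 15; d = 27255; 27255 = 3 * 5 * 23 * 79; sigma = (1 + 3) * (1 + 5) * (1 + 23) * (1 + 79) = 4 * 6 * 24 * 80 = 46080; answer 46080
Part 4: W3 = 46080; r = -8; -4*(-8)^4 - 8*(-8)^3 - 3*(-8)^2 + 4*(-8)^1 = (-16384) + (4096) + (-192) + (-32) = -12512; answer -12512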